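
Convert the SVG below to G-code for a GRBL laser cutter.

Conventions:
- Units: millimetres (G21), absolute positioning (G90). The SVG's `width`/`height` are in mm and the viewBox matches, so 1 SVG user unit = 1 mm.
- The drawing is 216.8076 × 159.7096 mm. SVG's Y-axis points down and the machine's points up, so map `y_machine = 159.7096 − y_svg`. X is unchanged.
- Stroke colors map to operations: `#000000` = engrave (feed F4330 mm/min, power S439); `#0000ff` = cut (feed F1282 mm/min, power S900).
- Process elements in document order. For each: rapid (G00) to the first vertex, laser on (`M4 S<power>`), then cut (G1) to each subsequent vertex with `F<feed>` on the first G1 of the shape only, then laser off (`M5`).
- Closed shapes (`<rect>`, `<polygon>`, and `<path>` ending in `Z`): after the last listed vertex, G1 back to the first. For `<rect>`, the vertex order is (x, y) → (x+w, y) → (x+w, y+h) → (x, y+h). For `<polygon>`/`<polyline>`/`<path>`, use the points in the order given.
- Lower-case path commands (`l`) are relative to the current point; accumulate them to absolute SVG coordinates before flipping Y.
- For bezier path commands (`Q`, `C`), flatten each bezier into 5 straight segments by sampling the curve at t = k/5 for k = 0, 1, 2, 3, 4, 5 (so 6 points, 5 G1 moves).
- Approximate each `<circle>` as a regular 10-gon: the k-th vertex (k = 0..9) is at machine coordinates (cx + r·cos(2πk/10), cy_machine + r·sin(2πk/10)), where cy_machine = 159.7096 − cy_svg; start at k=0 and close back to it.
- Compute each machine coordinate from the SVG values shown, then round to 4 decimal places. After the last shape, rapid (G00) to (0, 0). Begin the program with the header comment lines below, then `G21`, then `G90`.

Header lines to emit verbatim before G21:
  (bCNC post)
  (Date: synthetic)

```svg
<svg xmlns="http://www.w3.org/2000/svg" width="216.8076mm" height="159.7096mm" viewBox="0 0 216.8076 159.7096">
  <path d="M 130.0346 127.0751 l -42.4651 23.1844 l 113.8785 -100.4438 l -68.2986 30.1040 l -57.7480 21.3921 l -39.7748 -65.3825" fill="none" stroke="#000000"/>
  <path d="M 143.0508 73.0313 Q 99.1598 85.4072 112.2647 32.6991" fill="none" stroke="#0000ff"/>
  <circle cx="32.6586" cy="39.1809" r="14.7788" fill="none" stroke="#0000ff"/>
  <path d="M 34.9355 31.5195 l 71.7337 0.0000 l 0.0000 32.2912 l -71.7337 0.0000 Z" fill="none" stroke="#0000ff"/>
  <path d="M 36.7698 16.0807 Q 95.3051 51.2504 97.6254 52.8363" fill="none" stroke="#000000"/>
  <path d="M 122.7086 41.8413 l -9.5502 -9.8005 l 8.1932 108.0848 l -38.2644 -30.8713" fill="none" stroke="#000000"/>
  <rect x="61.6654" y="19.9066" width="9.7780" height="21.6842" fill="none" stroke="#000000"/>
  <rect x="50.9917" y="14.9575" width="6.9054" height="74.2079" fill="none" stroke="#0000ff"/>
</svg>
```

1 u = 1 mm; y_m = 159.7096 − y.

[1] `<path>` open polyline, #000000→engrave S439 F4330: (130.0346,32.6345) → (87.5695,9.4501) → (201.4480,109.8939) → (133.1494,79.7899) → (75.4014,58.3978) → (35.6266,123.7803)

[2] `<path>` quadratic bezier, #0000ff→cut S900 F1282: (143.0508,86.6783) → (127.7742,84.3313) → (117.0573,87.1910) → (110.9001,95.2575) → (109.3026,108.5306) → (112.2647,127.0105)

[3] `<circle>` circle, #0000ff→cut S900 F1282: (47.4374,120.5287) → (44.6149,129.2155) → (37.2255,134.5842) → (28.0917,134.5842) → (20.7023,129.2155) → (17.8798,120.5287) → (20.7023,111.8419) → (28.0917,106.4732) → (37.2255,106.4732) → (44.6149,111.8419) → (47.4374,120.5287) (closed)

[4] `<path>` rectangle, #0000ff→cut S900 F1282: (34.9355,128.1901) → (106.6692,128.1901) → (106.6692,95.8989) → (34.9355,95.8989) → (34.9355,128.1901) (closed)

[5] `<path>` quadratic bezier, #000000→engrave S439 F4330: (36.7698,143.6289) → (57.9353,130.9044) → (74.6036,120.8665) → (86.7748,113.5154) → (94.4487,108.8510) → (97.6254,106.8733)

[6] `<path>` open polyline, #000000→engrave S439 F4330: (122.7086,117.8683) → (113.1584,127.6688) → (121.3516,19.5840) → (83.0872,50.4553)

[7] `<rect>` rectangle, #000000→engrave S439 F4330: (61.6654,139.8030) → (71.4434,139.8030) → (71.4434,118.1188) → (61.6654,118.1188) → (61.6654,139.8030) (closed)

[8] `<rect>` rectangle, #0000ff→cut S900 F1282: (50.9917,144.7521) → (57.8971,144.7521) → (57.8971,70.5442) → (50.9917,70.5442) → (50.9917,144.7521) (closed)

(bCNC post)
(Date: synthetic)
G21
G90
G00 X130.0346 Y32.6345
M4 S439
G1 X87.5695 Y9.4501 F4330
G1 X201.4480 Y109.8939
G1 X133.1494 Y79.7899
G1 X75.4014 Y58.3978
G1 X35.6266 Y123.7803
M5
G00 X143.0508 Y86.6783
M4 S900
G1 X127.7742 Y84.3313 F1282
G1 X117.0573 Y87.1910
G1 X110.9001 Y95.2575
G1 X109.3026 Y108.5306
G1 X112.2647 Y127.0105
M5
G00 X47.4374 Y120.5287
M4 S900
G1 X44.6149 Y129.2155 F1282
G1 X37.2255 Y134.5842
G1 X28.0917 Y134.5842
G1 X20.7023 Y129.2155
G1 X17.8798 Y120.5287
G1 X20.7023 Y111.8419
G1 X28.0917 Y106.4732
G1 X37.2255 Y106.4732
G1 X44.6149 Y111.8419
G1 X47.4374 Y120.5287
M5
G00 X34.9355 Y128.1901
M4 S900
G1 X106.6692 Y128.1901 F1282
G1 X106.6692 Y95.8989
G1 X34.9355 Y95.8989
G1 X34.9355 Y128.1901
M5
G00 X36.7698 Y143.6289
M4 S439
G1 X57.9353 Y130.9044 F4330
G1 X74.6036 Y120.8665
G1 X86.7748 Y113.5154
G1 X94.4487 Y108.8510
G1 X97.6254 Y106.8733
M5
G00 X122.7086 Y117.8683
M4 S439
G1 X113.1584 Y127.6688 F4330
G1 X121.3516 Y19.5840
G1 X83.0872 Y50.4553
M5
G00 X61.6654 Y139.8030
M4 S439
G1 X71.4434 Y139.8030 F4330
G1 X71.4434 Y118.1188
G1 X61.6654 Y118.1188
G1 X61.6654 Y139.8030
M5
G00 X50.9917 Y144.7521
M4 S900
G1 X57.8971 Y144.7521 F1282
G1 X57.8971 Y70.5442
G1 X50.9917 Y70.5442
G1 X50.9917 Y144.7521
M5
G00 X0.0000 Y0.0000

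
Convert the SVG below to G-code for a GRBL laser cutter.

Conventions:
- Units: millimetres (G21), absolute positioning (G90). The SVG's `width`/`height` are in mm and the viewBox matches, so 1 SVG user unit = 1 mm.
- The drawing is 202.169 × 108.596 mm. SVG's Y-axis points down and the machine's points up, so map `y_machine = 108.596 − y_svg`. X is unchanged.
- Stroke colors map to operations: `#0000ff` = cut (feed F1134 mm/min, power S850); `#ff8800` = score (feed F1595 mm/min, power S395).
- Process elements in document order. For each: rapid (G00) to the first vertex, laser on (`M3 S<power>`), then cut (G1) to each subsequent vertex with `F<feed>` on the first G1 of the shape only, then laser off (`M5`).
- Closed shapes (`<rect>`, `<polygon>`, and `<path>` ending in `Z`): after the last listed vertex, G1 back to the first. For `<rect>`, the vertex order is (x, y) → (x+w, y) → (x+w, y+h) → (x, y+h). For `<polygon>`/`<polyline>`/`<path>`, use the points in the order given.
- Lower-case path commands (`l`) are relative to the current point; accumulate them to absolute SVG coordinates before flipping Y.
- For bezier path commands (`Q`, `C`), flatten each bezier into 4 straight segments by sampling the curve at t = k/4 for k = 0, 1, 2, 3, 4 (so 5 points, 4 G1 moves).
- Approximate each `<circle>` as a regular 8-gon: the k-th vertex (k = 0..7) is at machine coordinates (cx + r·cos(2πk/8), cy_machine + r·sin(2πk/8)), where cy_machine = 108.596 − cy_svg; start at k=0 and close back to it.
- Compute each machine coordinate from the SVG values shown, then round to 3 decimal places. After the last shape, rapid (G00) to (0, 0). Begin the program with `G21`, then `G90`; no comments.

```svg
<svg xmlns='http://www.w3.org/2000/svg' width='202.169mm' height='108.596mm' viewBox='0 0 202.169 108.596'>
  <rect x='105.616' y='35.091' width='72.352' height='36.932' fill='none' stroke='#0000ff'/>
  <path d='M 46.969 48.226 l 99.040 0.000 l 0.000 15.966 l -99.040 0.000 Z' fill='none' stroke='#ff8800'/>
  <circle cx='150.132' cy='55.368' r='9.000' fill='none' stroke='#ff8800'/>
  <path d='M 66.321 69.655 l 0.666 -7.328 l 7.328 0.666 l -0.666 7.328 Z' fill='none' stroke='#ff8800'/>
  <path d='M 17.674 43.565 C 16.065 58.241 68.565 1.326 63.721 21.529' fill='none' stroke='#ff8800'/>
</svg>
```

G21
G90
G00 X105.616 Y73.505
M3 S850
G1 X177.968 Y73.505 F1134
G1 X177.968 Y36.573
G1 X105.616 Y36.573
G1 X105.616 Y73.505
M5
G00 X46.969 Y60.370
M3 S395
G1 X146.009 Y60.370 F1595
G1 X146.009 Y44.404
G1 X46.969 Y44.404
G1 X46.969 Y60.370
M5
G00 X159.132 Y53.228
M3 S395
G1 X156.496 Y59.592 F1595
G1 X150.132 Y62.228
G1 X143.768 Y59.592
G1 X141.132 Y53.228
G1 X143.768 Y46.864
G1 X150.132 Y44.228
G1 X156.496 Y46.864
G1 X159.132 Y53.228
M5
G00 X66.321 Y38.941
M3 S395
G1 X66.987 Y46.269 F1595
G1 X74.315 Y45.603
G1 X73.649 Y38.275
G1 X66.321 Y38.941
M5
G00 X17.674 Y65.031
M3 S395
G1 X24.871 Y65.124 F1595
G1 X41.911 Y78.122
G1 X58.343 Y90.083
G1 X63.721 Y87.067
M5
G00 X0.000 Y0.000

1 u = 1 mm; y_m = 108.596 − y.

[1] `<rect>` rectangle, #0000ff→cut S850 F1134: (105.616,73.505) → (177.968,73.505) → (177.968,36.573) → (105.616,36.573) → (105.616,73.505) (closed)

[2] `<path>` rectangle, #ff8800→score S395 F1595: (46.969,60.370) → (146.009,60.370) → (146.009,44.404) → (46.969,44.404) → (46.969,60.370) (closed)

[3] `<circle>` circle, #ff8800→score S395 F1595: (159.132,53.228) → (156.496,59.592) → (150.132,62.228) → (143.768,59.592) → (141.132,53.228) → (143.768,46.864) → (150.132,44.228) → (156.496,46.864) → (159.132,53.228) (closed)

[4] `<path>` regular polygon, #ff8800→score S395 F1595: (66.321,38.941) → (66.987,46.269) → (74.315,45.603) → (73.649,38.275) → (66.321,38.941) (closed)

[5] `<path>` cubic bezier, #ff8800→score S395 F1595: (17.674,65.031) → (24.871,65.124) → (41.911,78.122) → (58.343,90.083) → (63.721,87.067)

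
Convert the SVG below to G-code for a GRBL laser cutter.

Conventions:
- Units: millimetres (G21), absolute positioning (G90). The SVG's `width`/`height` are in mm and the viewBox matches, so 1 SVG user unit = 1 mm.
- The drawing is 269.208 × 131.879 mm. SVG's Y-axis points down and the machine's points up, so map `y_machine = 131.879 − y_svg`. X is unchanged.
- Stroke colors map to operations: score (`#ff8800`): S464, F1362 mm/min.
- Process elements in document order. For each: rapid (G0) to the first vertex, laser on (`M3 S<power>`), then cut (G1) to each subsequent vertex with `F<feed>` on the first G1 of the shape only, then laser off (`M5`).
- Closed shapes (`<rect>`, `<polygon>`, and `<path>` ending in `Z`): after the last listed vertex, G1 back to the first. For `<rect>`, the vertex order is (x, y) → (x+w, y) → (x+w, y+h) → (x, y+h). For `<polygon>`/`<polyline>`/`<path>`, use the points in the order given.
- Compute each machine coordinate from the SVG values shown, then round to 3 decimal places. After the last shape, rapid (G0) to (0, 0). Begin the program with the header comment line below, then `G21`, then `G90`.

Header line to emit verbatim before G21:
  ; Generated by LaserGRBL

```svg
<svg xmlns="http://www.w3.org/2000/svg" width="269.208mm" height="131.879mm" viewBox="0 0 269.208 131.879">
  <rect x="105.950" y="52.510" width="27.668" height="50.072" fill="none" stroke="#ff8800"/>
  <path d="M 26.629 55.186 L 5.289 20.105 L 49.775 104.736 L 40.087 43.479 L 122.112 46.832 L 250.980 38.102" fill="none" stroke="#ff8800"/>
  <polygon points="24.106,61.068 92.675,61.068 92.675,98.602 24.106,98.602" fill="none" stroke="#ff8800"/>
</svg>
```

1 u = 1 mm; y_m = 131.879 − y.

[1] `<rect>` rectangle, #ff8800→score S464 F1362: (105.950,79.369) → (133.618,79.369) → (133.618,29.297) → (105.950,29.297) → (105.950,79.369) (closed)

[2] `<path>` open polyline, #ff8800→score S464 F1362: (26.629,76.693) → (5.289,111.774) → (49.775,27.143) → (40.087,88.400) → (122.112,85.047) → (250.980,93.777)

[3] `<polygon>` rectangle, #ff8800→score S464 F1362: (24.106,70.811) → (92.675,70.811) → (92.675,33.277) → (24.106,33.277) → (24.106,70.811) (closed)

; Generated by LaserGRBL
G21
G90
G0 X105.950 Y79.369
M3 S464
G1 X133.618 Y79.369 F1362
G1 X133.618 Y29.297
G1 X105.950 Y29.297
G1 X105.950 Y79.369
M5
G0 X26.629 Y76.693
M3 S464
G1 X5.289 Y111.774 F1362
G1 X49.775 Y27.143
G1 X40.087 Y88.400
G1 X122.112 Y85.047
G1 X250.980 Y93.777
M5
G0 X24.106 Y70.811
M3 S464
G1 X92.675 Y70.811 F1362
G1 X92.675 Y33.277
G1 X24.106 Y33.277
G1 X24.106 Y70.811
M5
G0 X0.000 Y0.000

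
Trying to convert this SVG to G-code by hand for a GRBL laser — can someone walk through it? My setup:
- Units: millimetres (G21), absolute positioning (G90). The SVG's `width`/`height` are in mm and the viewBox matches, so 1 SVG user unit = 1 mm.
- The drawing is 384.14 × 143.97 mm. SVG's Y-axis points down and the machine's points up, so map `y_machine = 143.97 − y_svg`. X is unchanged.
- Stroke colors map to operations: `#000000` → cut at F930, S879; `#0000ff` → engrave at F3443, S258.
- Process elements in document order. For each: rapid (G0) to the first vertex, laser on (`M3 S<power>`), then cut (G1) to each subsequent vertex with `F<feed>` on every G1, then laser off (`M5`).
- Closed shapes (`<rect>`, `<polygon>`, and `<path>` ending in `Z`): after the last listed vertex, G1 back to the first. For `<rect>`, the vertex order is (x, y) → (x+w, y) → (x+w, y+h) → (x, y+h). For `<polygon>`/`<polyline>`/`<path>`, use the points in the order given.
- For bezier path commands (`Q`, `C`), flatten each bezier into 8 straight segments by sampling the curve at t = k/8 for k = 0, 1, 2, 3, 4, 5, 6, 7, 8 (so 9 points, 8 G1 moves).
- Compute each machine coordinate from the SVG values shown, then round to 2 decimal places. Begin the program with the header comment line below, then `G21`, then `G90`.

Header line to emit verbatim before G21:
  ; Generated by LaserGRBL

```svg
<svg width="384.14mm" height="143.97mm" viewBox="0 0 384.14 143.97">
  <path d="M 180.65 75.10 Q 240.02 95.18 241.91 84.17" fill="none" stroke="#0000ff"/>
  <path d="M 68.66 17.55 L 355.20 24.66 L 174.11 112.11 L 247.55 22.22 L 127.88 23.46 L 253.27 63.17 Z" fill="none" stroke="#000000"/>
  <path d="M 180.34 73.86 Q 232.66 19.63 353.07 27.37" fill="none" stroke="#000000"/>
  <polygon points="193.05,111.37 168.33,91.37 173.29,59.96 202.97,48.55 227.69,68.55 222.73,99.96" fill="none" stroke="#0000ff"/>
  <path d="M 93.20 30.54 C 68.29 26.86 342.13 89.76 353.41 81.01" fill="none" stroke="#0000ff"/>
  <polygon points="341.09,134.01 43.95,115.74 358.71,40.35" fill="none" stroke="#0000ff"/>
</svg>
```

; Generated by LaserGRBL
G21
G90
G0 X180.65 Y68.87
M3 S258
G1 X194.59 Y64.34 F3443
G1 X206.74 Y60.77 F3443
G1 X217.09 Y58.18 F3443
G1 X225.65 Y56.56 F3443
G1 X232.41 Y55.91 F3443
G1 X237.37 Y56.24 F3443
G1 X240.54 Y57.53 F3443
G1 X241.91 Y59.80 F3443
M5
G0 X68.66 Y126.42
M3 S879
G1 X355.20 Y119.31 F930
G1 X174.11 Y31.86 F930
G1 X247.55 Y121.75 F930
G1 X127.88 Y120.51 F930
G1 X253.27 Y80.80 F930
G1 X68.66 Y126.42 F930
M5
G0 X180.34 Y70.11
M3 S879
G1 X194.48 Y82.70 F930
G1 X210.76 Y93.35 F930
G1 X229.16 Y102.07 F930
G1 X249.68 Y108.85 F930
G1 X272.34 Y113.69 F930
G1 X297.12 Y116.60 F930
G1 X324.03 Y117.57 F930
G1 X353.07 Y116.60 F930
M5
G0 X193.05 Y32.60
M3 S258
G1 X168.33 Y52.60 F3443
G1 X173.29 Y84.01 F3443
G1 X202.97 Y95.42 F3443
G1 X227.69 Y75.42 F3443
G1 X222.73 Y44.01 F3443
G1 X193.05 Y32.60 F3443
M5
G0 X93.20 Y113.43
M3 S258
G1 X96.77 Y111.96 F3443
G1 X121.76 Y105.87 F3443
G1 X161.61 Y96.77 F3443
G1 X209.73 Y86.29 F3443
G1 X259.55 Y76.05 F3443
G1 X304.49 Y67.67 F3443
G1 X337.97 Y62.77 F3443
G1 X353.41 Y62.96 F3443
M5
G0 X341.09 Y9.96
M3 S258
G1 X43.95 Y28.23 F3443
G1 X358.71 Y103.62 F3443
G1 X341.09 Y9.96 F3443
M5

Since the viewBox matches the mm dimensions, user units are millimetres directly. The only transform is the Y-flip y_m = 143.97 − y_svg.

Shape 1 is a quadratic bezier drawn with `<path>`. Its stroke #0000ff means engrave at S258, F3443. After flipping Y the toolpath is (180.65,68.87) → (194.59,64.34) → (206.74,60.77) → (217.09,58.18) → (225.65,56.56) → (232.41,55.91) → (237.37,56.24) → (240.54,57.53) → (241.91,59.80).

Shape 2 is a closed polygon drawn with `<path>`. Its stroke #000000 means cut at S879, F930. After flipping Y the toolpath is (68.66,126.42) → (355.20,119.31) → (174.11,31.86) → (247.55,121.75) → (127.88,120.51) → (253.27,80.80) → (68.66,126.42), returning to the start.

Shape 3 is a quadratic bezier drawn with `<path>`. Its stroke #000000 means cut at S879, F930. After flipping Y the toolpath is (180.34,70.11) → (194.48,82.70) → (210.76,93.35) → (229.16,102.07) → (249.68,108.85) → (272.34,113.69) → (297.12,116.60) → (324.03,117.57) → (353.07,116.60).

Shape 4 is a regular polygon drawn with `<polygon>`. Its stroke #0000ff means engrave at S258, F3443. After flipping Y the toolpath is (193.05,32.60) → (168.33,52.60) → (173.29,84.01) → (202.97,95.42) → (227.69,75.42) → (222.73,44.01) → (193.05,32.60), returning to the start.

Shape 5 is a cubic bezier drawn with `<path>`. Its stroke #0000ff means engrave at S258, F3443. After flipping Y the toolpath is (93.20,113.43) → (96.77,111.96) → (121.76,105.87) → (161.61,96.77) → (209.73,86.29) → (259.55,76.05) → (304.49,67.67) → (337.97,62.77) → (353.41,62.96).

Shape 6 is a closed polygon drawn with `<polygon>`. Its stroke #0000ff means engrave at S258, F3443. After flipping Y the toolpath is (341.09,9.96) → (43.95,28.23) → (358.71,103.62) → (341.09,9.96), returning to the start.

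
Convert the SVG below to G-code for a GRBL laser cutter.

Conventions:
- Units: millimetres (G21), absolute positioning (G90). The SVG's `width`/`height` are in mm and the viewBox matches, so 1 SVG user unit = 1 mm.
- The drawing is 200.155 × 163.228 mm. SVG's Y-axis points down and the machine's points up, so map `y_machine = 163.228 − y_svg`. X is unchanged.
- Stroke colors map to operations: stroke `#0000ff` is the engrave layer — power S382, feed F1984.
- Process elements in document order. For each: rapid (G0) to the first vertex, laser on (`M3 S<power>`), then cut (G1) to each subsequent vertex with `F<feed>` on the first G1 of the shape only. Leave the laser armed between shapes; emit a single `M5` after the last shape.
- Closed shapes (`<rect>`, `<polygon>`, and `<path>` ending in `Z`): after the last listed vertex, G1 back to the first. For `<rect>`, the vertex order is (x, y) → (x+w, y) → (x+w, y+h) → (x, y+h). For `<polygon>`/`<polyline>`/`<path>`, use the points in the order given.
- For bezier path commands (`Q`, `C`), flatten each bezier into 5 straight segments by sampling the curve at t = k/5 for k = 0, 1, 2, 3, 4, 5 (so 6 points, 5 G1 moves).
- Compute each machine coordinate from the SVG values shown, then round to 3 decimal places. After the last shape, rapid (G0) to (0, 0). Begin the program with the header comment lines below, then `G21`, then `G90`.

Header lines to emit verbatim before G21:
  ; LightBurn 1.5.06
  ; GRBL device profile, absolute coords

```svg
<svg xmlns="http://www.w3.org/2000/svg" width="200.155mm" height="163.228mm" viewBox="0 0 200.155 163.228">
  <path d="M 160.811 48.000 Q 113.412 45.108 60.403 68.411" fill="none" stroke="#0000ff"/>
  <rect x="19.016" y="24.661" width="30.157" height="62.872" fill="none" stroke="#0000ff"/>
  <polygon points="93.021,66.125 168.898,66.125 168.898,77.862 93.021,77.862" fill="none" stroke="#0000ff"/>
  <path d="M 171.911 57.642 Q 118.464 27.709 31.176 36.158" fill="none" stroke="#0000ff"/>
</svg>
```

Since the viewBox matches the mm dimensions, user units are millimetres directly. The only transform is the Y-flip y_m = 163.228 − y_svg.

Shape 1 is a quadratic bezier drawn with `<path>`. Its stroke #0000ff means engrave at S382, F1984. After flipping Y the toolpath is (160.811,115.228) → (141.627,115.337) → (121.994,113.350) → (101.913,109.268) → (81.382,103.090) → (60.403,94.817).

Shape 2 is a rectangle drawn with `<rect>`. Its stroke #0000ff means engrave at S382, F1984. After flipping Y the toolpath is (19.016,138.567) → (49.173,138.567) → (49.173,75.695) → (19.016,75.695) → (19.016,138.567), returning to the start.

Shape 3 is a rectangle drawn with `<polygon>`. Its stroke #0000ff means engrave at S382, F1984. After flipping Y the toolpath is (93.021,97.103) → (168.898,97.103) → (168.898,85.366) → (93.021,85.366) → (93.021,97.103), returning to the start.

Shape 4 is a quadratic bezier drawn with `<path>`. Its stroke #0000ff means engrave at S382, F1984. After flipping Y the toolpath is (171.911,105.586) → (149.179,116.024) → (123.739,123.391) → (95.592,127.688) → (64.738,128.914) → (31.176,127.070).

; LightBurn 1.5.06
; GRBL device profile, absolute coords
G21
G90
G0 X160.811 Y115.228
M3 S382
G1 X141.627 Y115.337 F1984
G1 X121.994 Y113.350
G1 X101.913 Y109.268
G1 X81.382 Y103.090
G1 X60.403 Y94.817
G0 X19.016 Y138.567
M3 S382
G1 X49.173 Y138.567 F1984
G1 X49.173 Y75.695
G1 X19.016 Y75.695
G1 X19.016 Y138.567
G0 X93.021 Y97.103
M3 S382
G1 X168.898 Y97.103 F1984
G1 X168.898 Y85.366
G1 X93.021 Y85.366
G1 X93.021 Y97.103
G0 X171.911 Y105.586
M3 S382
G1 X149.179 Y116.024 F1984
G1 X123.739 Y123.391
G1 X95.592 Y127.688
G1 X64.738 Y128.914
G1 X31.176 Y127.070
M5
G0 X0.000 Y0.000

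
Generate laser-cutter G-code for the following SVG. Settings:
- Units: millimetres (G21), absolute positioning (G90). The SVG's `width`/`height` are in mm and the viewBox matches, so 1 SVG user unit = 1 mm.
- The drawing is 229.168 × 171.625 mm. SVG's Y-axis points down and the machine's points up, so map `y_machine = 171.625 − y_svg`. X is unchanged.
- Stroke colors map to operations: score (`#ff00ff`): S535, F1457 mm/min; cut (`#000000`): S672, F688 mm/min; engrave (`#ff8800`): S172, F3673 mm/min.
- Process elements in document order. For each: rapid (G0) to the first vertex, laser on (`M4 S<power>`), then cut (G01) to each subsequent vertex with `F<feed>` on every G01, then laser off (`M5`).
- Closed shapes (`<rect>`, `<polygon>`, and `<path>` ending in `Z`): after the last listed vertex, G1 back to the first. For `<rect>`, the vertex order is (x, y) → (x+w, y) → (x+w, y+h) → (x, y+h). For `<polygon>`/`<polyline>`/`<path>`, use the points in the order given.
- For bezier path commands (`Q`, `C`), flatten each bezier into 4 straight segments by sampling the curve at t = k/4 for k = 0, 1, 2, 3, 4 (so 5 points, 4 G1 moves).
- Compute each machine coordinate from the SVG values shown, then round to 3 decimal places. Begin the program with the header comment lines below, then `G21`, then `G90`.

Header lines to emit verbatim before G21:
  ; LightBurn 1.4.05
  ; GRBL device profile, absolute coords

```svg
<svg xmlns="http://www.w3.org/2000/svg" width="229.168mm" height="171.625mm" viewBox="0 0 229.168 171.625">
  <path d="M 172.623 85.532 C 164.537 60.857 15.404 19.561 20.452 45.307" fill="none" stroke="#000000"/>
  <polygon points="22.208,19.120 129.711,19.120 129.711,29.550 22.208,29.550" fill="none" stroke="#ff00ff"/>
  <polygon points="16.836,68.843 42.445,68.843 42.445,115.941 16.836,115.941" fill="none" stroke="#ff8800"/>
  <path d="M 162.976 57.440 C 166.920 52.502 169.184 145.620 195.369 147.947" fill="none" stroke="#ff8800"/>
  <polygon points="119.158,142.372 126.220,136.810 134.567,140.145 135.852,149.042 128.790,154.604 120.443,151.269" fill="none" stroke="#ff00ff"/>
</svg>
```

Since the viewBox matches the mm dimensions, user units are millimetres directly. The only transform is the Y-flip y_m = 171.625 − y_svg.

Shape 1 is a cubic bezier drawn with `<path>`. Its stroke #000000 means cut at S672, F688. After flipping Y the toolpath is (172.623,86.093) → (144.725,106.408) → (91.612,125.113) → (40.962,134.364) → (20.452,126.318).

Shape 2 is a rectangle drawn with `<polygon>`. Its stroke #ff00ff means score at S535, F1457. After flipping Y the toolpath is (22.208,152.505) → (129.711,152.505) → (129.711,142.075) → (22.208,142.075) → (22.208,152.505), returning to the start.

Shape 3 is a rectangle drawn with `<polygon>`. Its stroke #ff8800 means engrave at S172, F3673. After flipping Y the toolpath is (16.836,102.782) → (42.445,102.782) → (42.445,55.684) → (16.836,55.684) → (16.836,102.782), returning to the start.

Shape 4 is a cubic bezier drawn with `<path>`. Its stroke #ff8800 means engrave at S172, F3673. After flipping Y the toolpath is (162.976,114.185) → (166.019,102.454) → (170.832,71.656) → (179.815,39.496) → (195.369,23.678).

Shape 5 is a regular polygon drawn with `<polygon>`. Its stroke #ff00ff means score at S535, F1457. After flipping Y the toolpath is (119.158,29.253) → (126.220,34.815) → (134.567,31.480) → (135.852,22.583) → (128.790,17.021) → (120.443,20.356) → (119.158,29.253), returning to the start.

; LightBurn 1.4.05
; GRBL device profile, absolute coords
G21
G90
G0 X172.623 Y86.093
M4 S672
G01 X144.725 Y106.408 F688
G01 X91.612 Y125.113 F688
G01 X40.962 Y134.364 F688
G01 X20.452 Y126.318 F688
M5
G0 X22.208 Y152.505
M4 S535
G01 X129.711 Y152.505 F1457
G01 X129.711 Y142.075 F1457
G01 X22.208 Y142.075 F1457
G01 X22.208 Y152.505 F1457
M5
G0 X16.836 Y102.782
M4 S172
G01 X42.445 Y102.782 F3673
G01 X42.445 Y55.684 F3673
G01 X16.836 Y55.684 F3673
G01 X16.836 Y102.782 F3673
M5
G0 X162.976 Y114.185
M4 S172
G01 X166.019 Y102.454 F3673
G01 X170.832 Y71.656 F3673
G01 X179.815 Y39.496 F3673
G01 X195.369 Y23.678 F3673
M5
G0 X119.158 Y29.253
M4 S535
G01 X126.220 Y34.815 F1457
G01 X134.567 Y31.480 F1457
G01 X135.852 Y22.583 F1457
G01 X128.790 Y17.021 F1457
G01 X120.443 Y20.356 F1457
G01 X119.158 Y29.253 F1457
M5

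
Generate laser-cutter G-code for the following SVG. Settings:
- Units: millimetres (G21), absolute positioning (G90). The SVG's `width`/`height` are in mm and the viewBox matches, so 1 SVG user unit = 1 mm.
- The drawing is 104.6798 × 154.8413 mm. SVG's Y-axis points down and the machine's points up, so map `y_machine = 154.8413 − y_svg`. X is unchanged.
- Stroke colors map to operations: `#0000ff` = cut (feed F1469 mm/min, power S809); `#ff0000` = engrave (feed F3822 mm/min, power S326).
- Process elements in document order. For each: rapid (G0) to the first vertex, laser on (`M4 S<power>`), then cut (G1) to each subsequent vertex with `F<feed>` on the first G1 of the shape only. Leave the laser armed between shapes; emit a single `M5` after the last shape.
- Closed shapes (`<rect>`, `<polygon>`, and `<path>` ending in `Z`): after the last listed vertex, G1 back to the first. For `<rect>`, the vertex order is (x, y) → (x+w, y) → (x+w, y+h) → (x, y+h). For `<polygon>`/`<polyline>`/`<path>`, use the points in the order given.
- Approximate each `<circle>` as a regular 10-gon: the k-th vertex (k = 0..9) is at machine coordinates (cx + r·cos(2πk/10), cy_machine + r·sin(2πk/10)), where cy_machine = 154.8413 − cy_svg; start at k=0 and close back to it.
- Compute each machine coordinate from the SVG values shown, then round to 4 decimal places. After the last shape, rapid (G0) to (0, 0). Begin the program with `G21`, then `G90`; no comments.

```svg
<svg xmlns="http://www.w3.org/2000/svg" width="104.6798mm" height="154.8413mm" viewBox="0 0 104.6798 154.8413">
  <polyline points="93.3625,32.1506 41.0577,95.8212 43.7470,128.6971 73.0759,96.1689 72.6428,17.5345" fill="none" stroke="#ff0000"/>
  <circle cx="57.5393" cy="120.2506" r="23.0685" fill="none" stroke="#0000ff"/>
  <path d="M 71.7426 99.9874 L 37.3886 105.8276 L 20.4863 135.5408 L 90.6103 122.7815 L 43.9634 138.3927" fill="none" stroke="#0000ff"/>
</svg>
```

G21
G90
G0 X93.3625 Y122.6907
M4 S326
G1 X41.0577 Y59.0201 F3822
G1 X43.7470 Y26.1442
G1 X73.0759 Y58.6724
G1 X72.6428 Y137.3068
G0 X80.6078 Y34.5907
M4 S809
G1 X76.2021 Y48.1500 F1469
G1 X64.6679 Y56.5301
G1 X50.4107 Y56.5301
G1 X38.8765 Y48.1500
G1 X34.4708 Y34.5907
G1 X38.8765 Y21.0314
G1 X50.4107 Y12.6513
G1 X64.6679 Y12.6513
G1 X76.2021 Y21.0314
G1 X80.6078 Y34.5907
G0 X71.7426 Y54.8539
M4 S809
G1 X37.3886 Y49.0137 F1469
G1 X20.4863 Y19.3005
G1 X90.6103 Y32.0598
G1 X43.9634 Y16.4486
M5
G0 X0.0000 Y0.0000

Since the viewBox matches the mm dimensions, user units are millimetres directly. The only transform is the Y-flip y_m = 154.8413 − y_svg.

Shape 1 is a open polyline drawn with `<polyline>`. Its stroke #ff0000 means engrave at S326, F3822. After flipping Y the toolpath is (93.3625,122.6907) → (41.0577,59.0201) → (43.7470,26.1442) → (73.0759,58.6724) → (72.6428,137.3068).

Shape 2 is a circle drawn with `<circle>`. Its stroke #0000ff means cut at S809, F1469. After flipping Y the toolpath is (80.6078,34.5907) → (76.2021,48.1500) → (64.6679,56.5301) → (50.4107,56.5301) → (38.8765,48.1500) → (34.4708,34.5907) → (38.8765,21.0314) → (50.4107,12.6513) → (64.6679,12.6513) → (76.2021,21.0314) → (80.6078,34.5907), returning to the start.

Shape 3 is a open polyline drawn with `<path>`. Its stroke #0000ff means cut at S809, F1469. After flipping Y the toolpath is (71.7426,54.8539) → (37.3886,49.0137) → (20.4863,19.3005) → (90.6103,32.0598) → (43.9634,16.4486).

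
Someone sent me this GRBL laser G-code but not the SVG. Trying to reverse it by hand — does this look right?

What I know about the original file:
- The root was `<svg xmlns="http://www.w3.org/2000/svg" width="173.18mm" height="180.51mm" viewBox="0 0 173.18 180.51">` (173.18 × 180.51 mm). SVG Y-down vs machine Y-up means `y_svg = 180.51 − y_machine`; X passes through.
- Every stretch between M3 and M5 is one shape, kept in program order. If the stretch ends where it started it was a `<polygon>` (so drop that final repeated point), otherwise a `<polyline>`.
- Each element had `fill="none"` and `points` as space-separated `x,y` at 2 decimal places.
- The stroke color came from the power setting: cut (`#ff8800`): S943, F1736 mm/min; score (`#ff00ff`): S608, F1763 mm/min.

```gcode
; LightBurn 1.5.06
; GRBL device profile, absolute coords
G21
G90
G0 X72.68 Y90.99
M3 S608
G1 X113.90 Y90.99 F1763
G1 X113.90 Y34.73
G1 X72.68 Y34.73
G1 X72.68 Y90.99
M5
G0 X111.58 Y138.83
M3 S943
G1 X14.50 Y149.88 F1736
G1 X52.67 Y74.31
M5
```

<svg xmlns="http://www.w3.org/2000/svg" width="173.18mm" height="180.51mm" viewBox="0 0 173.18 180.51">
  <polygon points="72.68,89.52 113.90,89.52 113.90,145.78 72.68,145.78" fill="none" stroke="#ff00ff"/>
  <polyline points="111.58,41.68 14.50,30.63 52.67,106.20" fill="none" stroke="#ff8800"/>
</svg>

Each laser-on run becomes one SVG element. Flip Y back into SVG space with y_svg = 180.51 − y_machine.

Run 1: the run's S608 means `#ff00ff` (score). The run returns to its start, so emit a `<polygon>` with points (Y-flipped): 72.68,89.52 113.90,89.52 113.90,145.78 72.68,145.78.

Run 2: S943 ⇒ cut layer `#ff8800`. The run is open, so emit a `<polyline>` with points (Y-flipped): 111.58,41.68 14.50,30.63 52.67,106.20.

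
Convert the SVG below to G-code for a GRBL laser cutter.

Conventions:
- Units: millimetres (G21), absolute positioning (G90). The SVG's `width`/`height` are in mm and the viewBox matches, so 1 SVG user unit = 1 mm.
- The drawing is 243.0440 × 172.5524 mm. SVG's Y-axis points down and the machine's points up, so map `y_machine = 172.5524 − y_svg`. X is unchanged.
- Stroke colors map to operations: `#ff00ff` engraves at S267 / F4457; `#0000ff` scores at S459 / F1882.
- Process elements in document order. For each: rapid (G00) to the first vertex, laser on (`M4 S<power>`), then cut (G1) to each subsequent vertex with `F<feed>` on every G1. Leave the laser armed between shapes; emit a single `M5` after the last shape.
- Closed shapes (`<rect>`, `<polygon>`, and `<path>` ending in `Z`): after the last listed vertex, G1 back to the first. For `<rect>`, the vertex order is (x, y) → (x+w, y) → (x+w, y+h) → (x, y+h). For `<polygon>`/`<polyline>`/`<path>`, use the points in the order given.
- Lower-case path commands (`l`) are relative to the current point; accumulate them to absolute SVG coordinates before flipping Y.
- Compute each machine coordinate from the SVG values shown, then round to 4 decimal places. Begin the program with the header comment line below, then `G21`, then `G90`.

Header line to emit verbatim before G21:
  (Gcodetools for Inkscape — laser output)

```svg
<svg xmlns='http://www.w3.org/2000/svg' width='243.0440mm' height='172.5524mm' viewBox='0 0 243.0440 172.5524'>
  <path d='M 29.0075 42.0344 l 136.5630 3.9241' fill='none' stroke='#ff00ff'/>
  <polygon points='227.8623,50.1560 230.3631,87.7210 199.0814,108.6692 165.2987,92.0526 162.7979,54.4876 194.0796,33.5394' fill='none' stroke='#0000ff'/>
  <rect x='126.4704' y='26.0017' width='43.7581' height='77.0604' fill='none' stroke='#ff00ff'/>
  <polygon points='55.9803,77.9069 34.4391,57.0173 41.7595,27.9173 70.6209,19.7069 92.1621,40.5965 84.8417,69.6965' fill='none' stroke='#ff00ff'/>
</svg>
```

(Gcodetools for Inkscape — laser output)
G21
G90
G00 X29.0075 Y130.5180
M4 S267
G1 X165.5705 Y126.5939 F4457
G00 X227.8623 Y122.3964
M4 S459
G1 X230.3631 Y84.8314 F1882
G1 X199.0814 Y63.8832 F1882
G1 X165.2987 Y80.4998 F1882
G1 X162.7979 Y118.0648 F1882
G1 X194.0796 Y139.0130 F1882
G1 X227.8623 Y122.3964 F1882
G00 X126.4704 Y146.5507
M4 S267
G1 X170.2285 Y146.5507 F4457
G1 X170.2285 Y69.4903 F4457
G1 X126.4704 Y69.4903 F4457
G1 X126.4704 Y146.5507 F4457
G00 X55.9803 Y94.6455
M4 S267
G1 X34.4391 Y115.5351 F4457
G1 X41.7595 Y144.6351 F4457
G1 X70.6209 Y152.8455 F4457
G1 X92.1621 Y131.9559 F4457
G1 X84.8417 Y102.8559 F4457
G1 X55.9803 Y94.6455 F4457
M5

1 u = 1 mm; y_m = 172.5524 − y.

[1] `<path>` line segment, #ff00ff→engrave S267 F4457: (29.0075,130.5180) → (165.5705,126.5939)

[2] `<polygon>` regular polygon, #0000ff→score S459 F1882: (227.8623,122.3964) → (230.3631,84.8314) → (199.0814,63.8832) → (165.2987,80.4998) → (162.7979,118.0648) → (194.0796,139.0130) → (227.8623,122.3964) (closed)

[3] `<rect>` rectangle, #ff00ff→engrave S267 F4457: (126.4704,146.5507) → (170.2285,146.5507) → (170.2285,69.4903) → (126.4704,69.4903) → (126.4704,146.5507) (closed)

[4] `<polygon>` regular polygon, #ff00ff→engrave S267 F4457: (55.9803,94.6455) → (34.4391,115.5351) → (41.7595,144.6351) → (70.6209,152.8455) → (92.1621,131.9559) → (84.8417,102.8559) → (55.9803,94.6455) (closed)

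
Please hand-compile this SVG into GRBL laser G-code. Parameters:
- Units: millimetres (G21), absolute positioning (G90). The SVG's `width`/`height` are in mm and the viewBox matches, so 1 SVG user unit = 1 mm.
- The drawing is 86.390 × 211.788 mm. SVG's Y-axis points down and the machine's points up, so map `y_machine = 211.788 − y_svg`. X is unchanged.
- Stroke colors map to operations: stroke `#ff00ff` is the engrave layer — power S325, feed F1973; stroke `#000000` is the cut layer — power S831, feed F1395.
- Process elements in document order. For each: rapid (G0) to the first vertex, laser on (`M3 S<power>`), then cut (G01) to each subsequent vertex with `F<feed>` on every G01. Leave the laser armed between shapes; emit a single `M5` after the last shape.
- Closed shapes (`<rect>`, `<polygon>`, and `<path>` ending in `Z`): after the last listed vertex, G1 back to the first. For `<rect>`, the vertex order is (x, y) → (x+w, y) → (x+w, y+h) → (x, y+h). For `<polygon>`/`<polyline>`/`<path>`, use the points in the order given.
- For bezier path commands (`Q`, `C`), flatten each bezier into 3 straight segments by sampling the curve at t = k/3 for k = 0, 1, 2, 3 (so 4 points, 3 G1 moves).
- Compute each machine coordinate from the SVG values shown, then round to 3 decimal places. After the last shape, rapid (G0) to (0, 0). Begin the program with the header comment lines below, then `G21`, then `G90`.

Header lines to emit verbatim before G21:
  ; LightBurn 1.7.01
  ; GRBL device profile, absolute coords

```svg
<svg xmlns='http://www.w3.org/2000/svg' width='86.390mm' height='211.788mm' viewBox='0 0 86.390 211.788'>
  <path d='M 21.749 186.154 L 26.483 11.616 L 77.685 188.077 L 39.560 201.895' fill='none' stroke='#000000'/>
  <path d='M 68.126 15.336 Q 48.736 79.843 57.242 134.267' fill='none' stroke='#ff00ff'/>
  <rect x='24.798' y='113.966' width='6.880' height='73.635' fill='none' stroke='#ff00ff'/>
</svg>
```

viewBox `0 0 86.390 211.788` with mm width/height → 1 unit = 1 mm. Flip: y_m = 211.788 − y_svg.

**Shape 1** — `<path>` open polyline, stroke `#000000` → cut (S831, F1395). Machine vertices: (21.749,25.634) → (26.483,200.172) → (77.685,23.711) → (39.560,9.893). Open path.

**Shape 2** — `<path>` quadratic bezier, stroke `#ff00ff` → engrave (S325, F1973). Control points (SVG): P0=(68.126,15.336), P1=(48.736,79.843), P2=(57.242,134.267); sampled at t=k/3. Machine vertices: (68.126,196.452) → (58.299,154.568) → (54.671,114.924) → (57.242,77.521). Open path.

**Shape 3** — `<rect>` rectangle, stroke `#ff00ff` → engrave (S325, F1973). Machine vertices: (24.798,97.822) → (31.678,97.822) → (31.678,24.187) → (24.798,24.187) → (24.798,97.822). Closed: final G1 returns to the first vertex.

; LightBurn 1.7.01
; GRBL device profile, absolute coords
G21
G90
G0 X21.749 Y25.634
M3 S831
G01 X26.483 Y200.172 F1395
G01 X77.685 Y23.711 F1395
G01 X39.560 Y9.893 F1395
G0 X68.126 Y196.452
M3 S325
G01 X58.299 Y154.568 F1973
G01 X54.671 Y114.924 F1973
G01 X57.242 Y77.521 F1973
G0 X24.798 Y97.822
M3 S325
G01 X31.678 Y97.822 F1973
G01 X31.678 Y24.187 F1973
G01 X24.798 Y24.187 F1973
G01 X24.798 Y97.822 F1973
M5
G0 X0.000 Y0.000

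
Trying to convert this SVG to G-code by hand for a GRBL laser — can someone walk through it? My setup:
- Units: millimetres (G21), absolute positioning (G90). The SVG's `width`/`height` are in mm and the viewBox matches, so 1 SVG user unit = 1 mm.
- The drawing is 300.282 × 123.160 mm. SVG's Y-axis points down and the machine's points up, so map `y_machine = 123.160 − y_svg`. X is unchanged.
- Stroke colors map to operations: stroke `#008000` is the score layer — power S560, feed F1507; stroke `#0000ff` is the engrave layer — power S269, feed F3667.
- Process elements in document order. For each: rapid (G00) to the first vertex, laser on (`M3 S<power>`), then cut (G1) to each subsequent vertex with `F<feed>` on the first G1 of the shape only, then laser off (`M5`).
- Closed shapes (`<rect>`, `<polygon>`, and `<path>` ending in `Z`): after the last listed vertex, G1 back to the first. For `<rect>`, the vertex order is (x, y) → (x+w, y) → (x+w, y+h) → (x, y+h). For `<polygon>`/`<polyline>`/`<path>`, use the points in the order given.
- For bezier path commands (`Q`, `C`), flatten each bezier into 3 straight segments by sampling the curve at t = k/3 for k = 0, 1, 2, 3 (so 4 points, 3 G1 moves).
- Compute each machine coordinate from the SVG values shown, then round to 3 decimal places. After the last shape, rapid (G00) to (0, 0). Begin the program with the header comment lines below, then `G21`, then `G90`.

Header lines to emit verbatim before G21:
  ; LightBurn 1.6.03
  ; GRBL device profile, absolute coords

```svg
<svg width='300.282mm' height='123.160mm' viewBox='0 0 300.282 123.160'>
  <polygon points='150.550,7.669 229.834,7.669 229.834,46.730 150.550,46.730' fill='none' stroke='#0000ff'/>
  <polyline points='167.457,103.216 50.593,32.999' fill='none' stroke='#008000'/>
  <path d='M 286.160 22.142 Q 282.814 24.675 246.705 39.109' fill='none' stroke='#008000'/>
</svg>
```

Since the viewBox matches the mm dimensions, user units are millimetres directly. The only transform is the Y-flip y_m = 123.160 − y_svg.

Shape 1 is a rectangle drawn with `<polygon>`. Its stroke #0000ff means engrave at S269, F3667. After flipping Y the toolpath is (150.550,115.491) → (229.834,115.491) → (229.834,76.430) → (150.550,76.430) → (150.550,115.491), returning to the start.

Shape 2 is a line segment drawn with `<polyline>`. Its stroke #008000 means score at S560, F1507. After flipping Y the toolpath is (167.457,19.944) → (50.593,90.161).

Shape 3 is a quadratic bezier drawn with `<path>`. Its stroke #008000 means score at S560, F1507. After flipping Y the toolpath is (286.160,101.018) → (280.289,98.007) → (267.137,92.351) → (246.705,84.051).

; LightBurn 1.6.03
; GRBL device profile, absolute coords
G21
G90
G00 X150.550 Y115.491
M3 S269
G1 X229.834 Y115.491 F3667
G1 X229.834 Y76.430
G1 X150.550 Y76.430
G1 X150.550 Y115.491
M5
G00 X167.457 Y19.944
M3 S560
G1 X50.593 Y90.161 F1507
M5
G00 X286.160 Y101.018
M3 S560
G1 X280.289 Y98.007 F1507
G1 X267.137 Y92.351
G1 X246.705 Y84.051
M5
G00 X0.000 Y0.000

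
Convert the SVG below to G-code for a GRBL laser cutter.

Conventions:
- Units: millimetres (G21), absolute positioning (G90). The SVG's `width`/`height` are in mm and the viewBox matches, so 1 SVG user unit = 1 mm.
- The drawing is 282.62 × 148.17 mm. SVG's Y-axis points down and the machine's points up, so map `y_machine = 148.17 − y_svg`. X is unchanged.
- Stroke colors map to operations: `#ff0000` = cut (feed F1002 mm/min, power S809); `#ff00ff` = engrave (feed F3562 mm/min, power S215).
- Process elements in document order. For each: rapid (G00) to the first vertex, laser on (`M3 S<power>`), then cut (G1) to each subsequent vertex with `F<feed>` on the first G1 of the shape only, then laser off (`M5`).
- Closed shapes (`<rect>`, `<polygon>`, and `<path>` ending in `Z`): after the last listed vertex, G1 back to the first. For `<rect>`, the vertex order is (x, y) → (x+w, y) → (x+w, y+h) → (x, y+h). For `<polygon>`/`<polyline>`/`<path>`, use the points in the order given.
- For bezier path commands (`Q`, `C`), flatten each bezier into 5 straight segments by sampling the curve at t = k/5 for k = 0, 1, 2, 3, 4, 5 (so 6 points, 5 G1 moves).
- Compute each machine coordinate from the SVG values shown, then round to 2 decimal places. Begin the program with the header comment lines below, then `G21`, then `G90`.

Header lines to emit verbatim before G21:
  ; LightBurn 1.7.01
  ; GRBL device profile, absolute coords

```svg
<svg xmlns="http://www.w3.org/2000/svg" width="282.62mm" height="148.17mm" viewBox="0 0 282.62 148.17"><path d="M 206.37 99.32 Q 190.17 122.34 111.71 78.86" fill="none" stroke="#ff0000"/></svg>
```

; LightBurn 1.7.01
; GRBL device profile, absolute coords
G21
G90
G00 X206.37 Y48.85
M3 S809
G1 X197.40 Y42.30 F1002
G1 X183.45 Y41.07
G1 X164.52 Y45.17
G1 X140.60 Y54.58
G1 X111.71 Y69.31
M5

Since the viewBox matches the mm dimensions, user units are millimetres directly. The only transform is the Y-flip y_m = 148.17 − y_svg.

Shape 1 is a quadratic bezier drawn with `<path>`. Its stroke #ff0000 means cut at S809, F1002. After flipping Y the toolpath is (206.37,48.85) → (197.40,42.30) → (183.45,41.07) → (164.52,45.17) → (140.60,54.58) → (111.71,69.31).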